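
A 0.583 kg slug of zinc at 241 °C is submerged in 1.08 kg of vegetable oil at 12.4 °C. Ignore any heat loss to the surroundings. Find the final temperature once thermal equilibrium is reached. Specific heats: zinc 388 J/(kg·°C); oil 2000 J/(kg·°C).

Net heat exchanged in the isolated system is zero:
0.583*388*(T − 241) + 1.08*2000*(T − 12.4) = 0
(226.2 + 2160) T = 226.2*241 + 2160*12.4
T = 81299/2386.2 ≈ 34.07 °C

T_f ≈ 34.1 °C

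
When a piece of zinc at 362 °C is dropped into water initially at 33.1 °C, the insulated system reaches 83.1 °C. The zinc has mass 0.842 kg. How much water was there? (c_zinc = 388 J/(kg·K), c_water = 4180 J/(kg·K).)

Heat gained plus heat lost sum to zero:
0.842·388·(83.1 − 362) + m·4180·(83.1 − 33.1) = 0
209000 m = 91116
m = 91116/209000 ≈ 0.436 kg

m ≈ 0.436 kg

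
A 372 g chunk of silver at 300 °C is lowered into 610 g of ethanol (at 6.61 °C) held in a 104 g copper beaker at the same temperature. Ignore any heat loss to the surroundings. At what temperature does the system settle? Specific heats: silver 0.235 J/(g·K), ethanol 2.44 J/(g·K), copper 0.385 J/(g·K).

T_f ≈ 22.5 °C

Energy conservation, ΣQ = 0:
372×0.235×(T − 300) + 610×2.44×(T − 6.61) + 104×0.385×(T − 6.61) = 0
87.42(T − 300) + 1488.4(T − 6.61) + 40.04(T − 6.61) = 0
(87.42 + 1488.4 + 40.04) T = 87.42×300 + 1488.4×6.61 + 40.04×6.61
T ≈ 22.48 °C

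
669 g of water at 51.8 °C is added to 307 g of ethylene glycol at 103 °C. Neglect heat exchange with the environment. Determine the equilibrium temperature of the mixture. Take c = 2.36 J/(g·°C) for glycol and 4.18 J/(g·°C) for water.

T_f ≈ 62.3 °C

Energy conservation, ΣQ = 0:
307·2.36·(T − 103) + 669·4.18·(T − 51.8) = 0
724.52(T − 103) + 2796.4(T − 51.8) = 0
(724.52 + 2796.4) T = 724.52·103 + 2796.4·51.8
T ≈ 62.34 °C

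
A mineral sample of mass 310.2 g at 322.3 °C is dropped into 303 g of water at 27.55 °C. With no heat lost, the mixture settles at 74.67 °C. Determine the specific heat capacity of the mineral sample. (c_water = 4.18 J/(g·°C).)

c ≈ 0.777 J/(g·°C)

Heat lost by the mineral sample = heat gained by the water:
310.2·c·(322.3 − 74.67) = 303·4.18·(74.67 − 27.55)
76815 c = 59679  ⇒  c ≈ 0.7769 J/(g·°C)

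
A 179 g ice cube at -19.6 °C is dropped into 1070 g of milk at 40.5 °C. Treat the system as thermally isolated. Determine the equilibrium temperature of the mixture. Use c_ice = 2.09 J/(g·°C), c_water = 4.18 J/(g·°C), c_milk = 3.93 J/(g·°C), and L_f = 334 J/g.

Sum of m c ΔT and latent-heat terms is zero:
ice -19.6→0 °C: 179·2.09·19.6 = 7332.6; melt ice: 179·334 = 59786; meltwater 0→T: 179·4.18·T = 748.22 T; milk: 4205.1(T − 40.5)
4953.3 T = 170307 − 67119 = 103188
T ≈ 20.83 °C — above 0 °C, consistent with complete melting.

T_f ≈ 20.8 °C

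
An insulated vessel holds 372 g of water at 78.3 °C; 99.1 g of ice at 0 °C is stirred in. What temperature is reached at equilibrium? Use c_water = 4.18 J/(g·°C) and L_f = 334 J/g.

T_f ≈ 45.0 °C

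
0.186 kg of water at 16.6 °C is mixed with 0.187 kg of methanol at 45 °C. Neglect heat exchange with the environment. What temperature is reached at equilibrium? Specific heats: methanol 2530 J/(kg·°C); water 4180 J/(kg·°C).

Energy conservation, ΣQ = 0:
0.187×2530×(T − 45) + 0.186×4180×(T − 16.6) = 0
473.11(T − 45) + 777.48(T − 16.6) = 0
(473.11 + 777.48) T = 473.11×45 + 777.48×16.6
T = 34196/1250.6 ≈ 27.34 °C

T_f ≈ 27.3 °C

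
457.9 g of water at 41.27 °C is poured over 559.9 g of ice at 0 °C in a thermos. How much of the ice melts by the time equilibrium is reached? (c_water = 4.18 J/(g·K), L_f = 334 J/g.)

m_melted ≈ 237 g

Heat available from the water dropping to 0 °C: 457.9×4.18×41.27 = 78992 J.
Fully melting the ice requires m_ice L_f = 559.9×334 = 187007 J.
That's not enough to melt it all — equilibrium is at 0 °C with ice remaining.
m_melted×334 = 78992  ⇒  m_melted ≈ 236.5 g.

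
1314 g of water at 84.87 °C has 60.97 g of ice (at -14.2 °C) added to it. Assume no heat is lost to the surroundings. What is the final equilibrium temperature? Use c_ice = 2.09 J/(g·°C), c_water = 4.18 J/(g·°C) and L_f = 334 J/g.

T_f ≈ 77.2 °C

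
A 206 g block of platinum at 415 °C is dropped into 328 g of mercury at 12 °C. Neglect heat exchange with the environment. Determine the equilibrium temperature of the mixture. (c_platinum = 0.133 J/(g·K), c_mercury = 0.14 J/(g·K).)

T_f ≈ 162.6 °C

Let T be the final temperature. ΣQ_i = 0:
206×0.133×(T − 415) + 328×0.14×(T − 12) = 0
27.4(T − 415) + 45.92(T − 12) = 0
73.32 T = 11921
T = 11921/73.32 ≈ 162.60 °C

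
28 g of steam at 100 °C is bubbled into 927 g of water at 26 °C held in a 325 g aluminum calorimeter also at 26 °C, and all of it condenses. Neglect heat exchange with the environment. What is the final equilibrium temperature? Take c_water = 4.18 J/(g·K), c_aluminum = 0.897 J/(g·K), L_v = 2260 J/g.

T_f ≈ 42.8 °C

Sum of m c ΔT and latent-heat terms is zero:
steam→water at 100 °C releases m L_v = 28·2260 = 63280; condensate cools 100→T: 28·4.18·(T − 100) = 117.04(T − 100); water warms: 927·4.18·(T − 26) = 3874.9(T − 26); cup: 291.53(T − 26)
4283.4 T = 63280 + 11704 + 108326 = 183310
T ≈ 42.80 °C, under the boiling point, so the assumption holds.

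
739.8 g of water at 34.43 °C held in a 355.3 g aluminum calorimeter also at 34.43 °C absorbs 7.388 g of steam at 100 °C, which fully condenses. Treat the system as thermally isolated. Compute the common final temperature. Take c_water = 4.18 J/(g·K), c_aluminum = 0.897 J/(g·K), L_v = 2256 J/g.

Sum of m c ΔT and latent-heat terms is zero:
condense steam: −7.388·2256 = −16667; condensed water 100 °C→T: 30.88(T − 100); water warms: 739.8·4.18·(T − 34.43) = 3092.4(T − 34.43); cup: 318.7(T − 34.43)
3441.9 T = 16667 + 3088.2 + 117443 = 137199
T ≈ 39.86 °C (< 100 °C, so full condensation is consistent).

T_f ≈ 39.9 °C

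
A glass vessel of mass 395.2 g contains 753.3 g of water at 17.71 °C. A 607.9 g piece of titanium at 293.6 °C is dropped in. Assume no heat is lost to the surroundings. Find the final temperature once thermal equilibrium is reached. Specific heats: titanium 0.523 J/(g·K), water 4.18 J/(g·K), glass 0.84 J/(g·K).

Net heat exchanged in the isolated system is zero:
607.9·0.523·(T − 293.6) + 753.3·4.18·(T − 17.71) + 395.2·0.84·(T − 17.71) = 0
(317.93 + 3148.8 + 331.97) T = 317.93·293.6 + 3148.8·17.71 + 331.97·17.71
T ≈ 40.80 °C

T_f ≈ 40.8 °C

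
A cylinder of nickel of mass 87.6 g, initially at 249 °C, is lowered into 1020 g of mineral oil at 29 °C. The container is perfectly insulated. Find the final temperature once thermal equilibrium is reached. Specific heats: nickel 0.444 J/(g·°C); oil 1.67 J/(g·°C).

T_f ≈ 33.9 °C

T_f = Σ m_i c_i T_i / Σ m_i c_i:
T_f = (38.89×249 + 1703.4×29) / (38.89 + 1703.4)
    = 59083 / 1742.3 ≈ 33.91 °C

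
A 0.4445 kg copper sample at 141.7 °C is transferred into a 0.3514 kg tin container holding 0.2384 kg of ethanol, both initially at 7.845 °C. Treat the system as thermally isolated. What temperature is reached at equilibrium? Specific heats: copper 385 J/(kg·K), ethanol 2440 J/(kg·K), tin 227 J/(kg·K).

Heat gained plus heat lost sum to zero:
0.4445*385*(T − 141.7) + 0.2384*2440*(T − 7.845) + 0.3514*227*(T − 7.845) = 0
832.6 T = 29439
T = 29439 / 832.6 = 35.4 °C

T_f ≈ 35.4 °C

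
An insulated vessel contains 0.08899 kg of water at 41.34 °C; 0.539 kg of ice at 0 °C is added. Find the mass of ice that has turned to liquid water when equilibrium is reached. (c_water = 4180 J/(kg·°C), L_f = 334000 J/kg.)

Water can give up m c ΔT = 0.08899·4180·41.34 = 15378 J before reaching 0 °C.
To melt every bit of ice: 0.539·334000 = 180026 J.
Since 15378 < 180026 J, not all the ice melts; equilibrium is at 0 °C.
m_melt = 15378 / L_f = 0.04604 kg.

m_melted ≈ 0.046 kg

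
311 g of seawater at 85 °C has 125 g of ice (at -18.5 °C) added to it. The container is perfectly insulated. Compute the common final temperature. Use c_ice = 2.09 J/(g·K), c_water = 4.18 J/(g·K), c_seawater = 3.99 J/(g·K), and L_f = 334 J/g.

Taking heat into each body as positive, Σ m c ΔT = 0:
warm ice to 0 °C: 125×2.09×(0 − (-18.5)) = 4833.1; latent heat to melt: 125×334 = 41750; meltwater 0→T: 125×4.18×T = 522.5 T; seawater cools: 311×3.99×(T − 85) = 1240.9(T − 85)
1763.4 T = 105476 − 46583 = 58893
T ≈ 33.40 °C (positive, so assuming full melt was valid).

T_f ≈ 33.4 °C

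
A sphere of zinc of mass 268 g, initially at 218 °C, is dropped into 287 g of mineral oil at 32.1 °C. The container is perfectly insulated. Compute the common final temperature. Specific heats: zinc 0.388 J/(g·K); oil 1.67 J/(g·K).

T_f ≈ 65.2 °C

Heat gained plus heat lost sum to zero:
268×0.388×(T − 218) + 287×1.67×(T − 32.1) = 0
103.98(T − 218) + 479.29(T − 32.1) = 0
583.27 T = 38054
T = 38054/583.27 ≈ 65.24 °C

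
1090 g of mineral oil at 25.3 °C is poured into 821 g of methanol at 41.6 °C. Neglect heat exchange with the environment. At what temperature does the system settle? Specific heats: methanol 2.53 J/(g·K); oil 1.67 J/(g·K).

Heat gained plus heat lost sum to zero:
821·2.53·(T − 41.6) + 1090·1.67·(T − 25.3) = 0
2077.1(T − 41.6) + 1820.3(T − 25.3) = 0
3897.4 T = 132462
T = 132462/3897.4 ≈ 33.99 °C

T_f ≈ 34.0 °C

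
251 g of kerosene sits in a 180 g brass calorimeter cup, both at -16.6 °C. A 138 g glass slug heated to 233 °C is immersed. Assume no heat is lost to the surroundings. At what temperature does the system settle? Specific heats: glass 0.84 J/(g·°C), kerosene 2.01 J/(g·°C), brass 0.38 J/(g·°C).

T_f ≈ 25.4 °C

T_f = Σ m_i c_i T_i / Σ m_i c_i:
T_f = (115.92*233 + 504.51*(-16.6) + 68.4*(-16.6)) / (115.92 + 504.51 + 68.4)
    = 17499 / 688.83 ≈ 25.40 °C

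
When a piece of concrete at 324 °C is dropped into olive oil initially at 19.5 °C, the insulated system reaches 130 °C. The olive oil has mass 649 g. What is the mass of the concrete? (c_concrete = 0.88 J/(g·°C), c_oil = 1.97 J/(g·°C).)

Heat lost by the concrete = heat gained by the oil:
m×0.88×(324 − 130) = 649×1.97×(130 − 19.5)
170.72 m = 141278  ⇒  m ≈ 827.5 g

m ≈ 828 g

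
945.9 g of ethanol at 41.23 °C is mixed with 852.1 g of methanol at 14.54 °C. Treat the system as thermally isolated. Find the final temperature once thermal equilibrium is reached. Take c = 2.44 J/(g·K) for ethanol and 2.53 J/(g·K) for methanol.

T_f is the heat-capacity-weighted average of the initial temperatures:
T_f = (2308·41.23 + 2155.8·14.54) / (2308 + 2155.8)
    = 126504 / 4463.8 ≈ 28.34 °C

T_f ≈ 28.3 °C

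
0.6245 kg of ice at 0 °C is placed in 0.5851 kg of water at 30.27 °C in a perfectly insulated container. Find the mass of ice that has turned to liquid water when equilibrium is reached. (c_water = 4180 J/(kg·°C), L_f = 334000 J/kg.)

m_melted ≈ 0.222 kg

Water can give up m c ΔT = 0.5851·4180·30.27 = 74032 J before reaching 0 °C.
Melting all 0.6245 kg of ice would need 0.6245·334000 = 208583 J.
That's not enough to melt it all — equilibrium is at 0 °C with ice remaining.
m_melted·334000 = 74032  ⇒  m_melted ≈ 0.2217 kg.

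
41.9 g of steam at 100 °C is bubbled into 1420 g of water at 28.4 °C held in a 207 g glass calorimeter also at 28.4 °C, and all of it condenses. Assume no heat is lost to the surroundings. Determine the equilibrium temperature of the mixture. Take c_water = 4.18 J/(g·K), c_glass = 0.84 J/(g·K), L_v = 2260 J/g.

Net heat exchanged in the isolated system is zero:
steam→water at 100 °C releases m L_v = 41.9×2260 = 94694
  condensed water 100 °C→T: 175.14(T − 100)
  water warms: 1420×4.18×(T − 28.4) = 5935.6(T − 28.4)
  cup: 173.88(T − 28.4)
6284.6 T = 94694 + 17514 + 173509 = 285717
T ≈ 45.46 °C, under the boiling point, so the assumption holds.

T_f ≈ 45.5 °C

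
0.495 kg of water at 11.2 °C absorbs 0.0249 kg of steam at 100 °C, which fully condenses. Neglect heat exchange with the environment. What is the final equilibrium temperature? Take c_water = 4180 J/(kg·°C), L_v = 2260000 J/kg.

T_f ≈ 41.3 °C

Let T be the final temperature. ΣQ_i = 0:
condense steam: −0.0249×2260000 = −56274; condensate cools 100→T: 0.0249×4180×(T − 100) = 104.08(T − 100); water warms: 0.495×4180×(T − 11.2) = 2069.1(T − 11.2)
2173.2 T = 56274 + 10408 + 23174 = 89856
T ≈ 41.35 °C — below 100 °C, confirming all the steam condensed.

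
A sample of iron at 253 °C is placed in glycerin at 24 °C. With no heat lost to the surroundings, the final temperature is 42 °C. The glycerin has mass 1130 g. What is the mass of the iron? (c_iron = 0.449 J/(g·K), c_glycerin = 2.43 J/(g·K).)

Setting the total heat transfer to zero:
m·0.449·(42 − 253) + 1130·2.43·(42 − 24) = 0
-94.74 m = -49426
m = -49426/-94.74 ≈ 521.7 g

m ≈ 522 g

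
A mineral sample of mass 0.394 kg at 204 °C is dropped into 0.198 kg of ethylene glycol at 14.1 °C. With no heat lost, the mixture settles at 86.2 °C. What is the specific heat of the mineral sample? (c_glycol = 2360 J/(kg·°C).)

c ≈ 726 J/(kg·°C)

Taking heat into each body as positive, Σ m c ΔT = 0:
0.394×c×(86.2 − 204) + 0.198×2360×(86.2 − 14.1) = 0
-46.41 c = -33691
c = -33691/-46.41 ≈ 725.9 J/(kg·°C)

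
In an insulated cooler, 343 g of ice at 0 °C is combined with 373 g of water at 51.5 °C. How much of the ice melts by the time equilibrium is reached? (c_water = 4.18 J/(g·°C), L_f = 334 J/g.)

Heat available from the water dropping to 0 °C: 373·4.18·51.5 = 80296 J.
Fully melting the ice requires m_ice L_f = 343·334 = 114562 J.
Since 80296 < 114562 J, not all the ice melts; equilibrium is at 0 °C.
Mass melted = 80296/334 ≈ 240.4 g.

m_melted ≈ 240 g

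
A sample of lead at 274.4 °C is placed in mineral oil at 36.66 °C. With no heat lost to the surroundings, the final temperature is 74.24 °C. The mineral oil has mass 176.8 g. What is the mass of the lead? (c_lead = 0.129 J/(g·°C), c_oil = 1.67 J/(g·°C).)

Heat lost by the lead = heat gained by the oil:
m·0.129·(274.4 − 74.24) = 176.8·1.67·(74.24 − 36.66)
25.82 m = 11096  ⇒  m ≈ 429.7 g

m ≈ 430 g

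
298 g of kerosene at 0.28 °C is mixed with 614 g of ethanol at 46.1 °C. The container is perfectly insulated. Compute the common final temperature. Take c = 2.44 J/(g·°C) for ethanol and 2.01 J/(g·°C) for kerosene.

Energy conservation, ΣQ = 0:
614×2.44×(T − 46.1) + 298×2.01×(T − 0.28) = 0
2097.1 T = 69233
T ≈ 33.01 °C

T_f ≈ 33.0 °C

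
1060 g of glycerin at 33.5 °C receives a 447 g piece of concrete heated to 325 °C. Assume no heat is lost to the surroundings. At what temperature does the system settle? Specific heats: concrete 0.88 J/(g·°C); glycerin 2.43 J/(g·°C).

T_f ≈ 72.1 °C

Set heat shed by the hot body equal to heat absorbed by the cold body:
447·0.88·(325 − T) = 1060·2.43·(T − 33.5)
393.36(325 − T) = 2575.8(T − 33.5)
2969.2 T = 214131  ⇒  T ≈ 72.12 °C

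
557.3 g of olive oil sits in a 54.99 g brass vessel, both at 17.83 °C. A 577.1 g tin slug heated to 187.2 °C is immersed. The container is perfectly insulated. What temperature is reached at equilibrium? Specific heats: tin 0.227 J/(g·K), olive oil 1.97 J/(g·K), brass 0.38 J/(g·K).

T_f ≈ 35.6 °C

Net heat exchanged in the isolated system is zero:
577.1*0.227*(T − 187.2) + 557.3*1.97*(T − 17.83) + 54.99*0.38*(T − 17.83) = 0
131(T − 187.2) + 1097.9(T − 17.83) + 20.9(T − 17.83) = 0
(131 + 1097.9 + 20.9) T = 131*187.2 + 1097.9*17.83 + 20.9*17.83
T = 44471 / 1249.8 = 35.6 °C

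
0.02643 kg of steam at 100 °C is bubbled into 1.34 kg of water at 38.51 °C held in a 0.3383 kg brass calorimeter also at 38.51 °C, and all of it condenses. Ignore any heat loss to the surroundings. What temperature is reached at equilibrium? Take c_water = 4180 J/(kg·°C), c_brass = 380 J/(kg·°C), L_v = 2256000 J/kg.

Heat gained plus heat lost sum to zero:
condense steam: −0.02643·2256000 = −59626
  condensed water 100 °C→T: 110.48(T − 100)
  water warms: 1.34·4180·(T − 38.51) = 5601.2(T − 38.51)
  brass cup: 0.3383·380·(T − 38.51) = 128.55(T − 38.51)
5840.2 T = 59626 + 11048 + 220653 = 291327
T ≈ 49.88 °C, under the boiling point, so the assumption holds.

T_f ≈ 49.9 °C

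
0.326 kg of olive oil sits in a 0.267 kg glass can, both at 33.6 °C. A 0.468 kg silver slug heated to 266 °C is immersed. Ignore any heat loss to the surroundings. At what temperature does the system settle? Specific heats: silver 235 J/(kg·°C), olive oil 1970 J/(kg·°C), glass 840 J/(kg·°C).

T_f ≈ 59.8 °C

With ΣQ=0 the equilibrium temperature is the m·c-weighted mean:
T_f = (109.98×266 + 642.22×33.6 + 224.28×33.6) / (109.98 + 642.22 + 224.28)
    = 58369 / 976.48 ≈ 59.77 °C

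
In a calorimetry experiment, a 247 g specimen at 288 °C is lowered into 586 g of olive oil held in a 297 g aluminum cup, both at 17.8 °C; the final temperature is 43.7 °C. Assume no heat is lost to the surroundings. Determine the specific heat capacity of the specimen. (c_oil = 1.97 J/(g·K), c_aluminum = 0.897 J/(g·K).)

c ≈ 0.61 J/(g·K)

Setting the total heat transfer to zero:
247·c·(43.7 − 288) + 586·1.97·(43.7 − 17.8) + 297·0.897·(43.7 − 17.8) = 0
-60342 c = -36799
c = -36799/-60342 ≈ 0.6098 J/(g·K)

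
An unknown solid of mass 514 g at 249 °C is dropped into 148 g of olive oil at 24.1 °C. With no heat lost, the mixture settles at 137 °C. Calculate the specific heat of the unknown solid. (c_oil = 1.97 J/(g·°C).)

c ≈ 0.572 J/(g·°C)

Heat lost by the unknown solid = heat gained by the oil:
514·c·(249 − 137) = 148·1.97·(137 − 24.1)
57568 c = 32917  ⇒  c ≈ 0.5718 J/(g·°C)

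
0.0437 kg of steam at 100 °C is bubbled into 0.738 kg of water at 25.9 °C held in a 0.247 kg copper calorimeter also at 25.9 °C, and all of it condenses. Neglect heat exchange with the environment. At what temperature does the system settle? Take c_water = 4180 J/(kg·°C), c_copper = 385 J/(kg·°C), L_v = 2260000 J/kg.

T_f ≈ 59.3 °C

Heat gained plus heat lost sum to zero:
condense steam: −0.0437·2260000 = −98762
  condensed water 100 °C→T: 182.67(T − 100)
  water warms: 0.738·4180·(T − 25.9) = 3084.8(T − 25.9)
  cup: 95.09(T − 25.9)
3362.6 T = 98762 + 18267 + 82360 = 199389
T ≈ 59.30 °C — below 100 °C, confirming all the steam condensed.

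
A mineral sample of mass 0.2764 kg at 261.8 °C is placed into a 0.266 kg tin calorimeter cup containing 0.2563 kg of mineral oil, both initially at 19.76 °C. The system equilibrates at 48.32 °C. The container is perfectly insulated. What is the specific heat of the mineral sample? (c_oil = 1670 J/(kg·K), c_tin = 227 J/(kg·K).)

c ≈ 236 J/(kg·K)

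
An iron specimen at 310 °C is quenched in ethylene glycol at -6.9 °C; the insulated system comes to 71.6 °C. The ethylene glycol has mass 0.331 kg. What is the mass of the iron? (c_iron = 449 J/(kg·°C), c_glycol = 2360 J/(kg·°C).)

m ≈ 0.573 kg

Heat lost by the iron = heat gained by the glycol:
m×449×(310 − 71.6) = 0.331×2360×(71.6 − (-6.9))
107042 m = 61321  ⇒  m ≈ 0.5729 kg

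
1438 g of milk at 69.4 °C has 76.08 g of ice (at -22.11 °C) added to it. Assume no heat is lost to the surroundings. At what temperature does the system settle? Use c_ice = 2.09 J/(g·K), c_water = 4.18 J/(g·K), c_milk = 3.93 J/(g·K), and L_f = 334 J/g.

T_f ≈ 60.9 °C

Let T be the final temperature. ΣQ_i = 0:
warm ice to 0 °C: 76.08×2.09×(0 − (-22.11)) = 3515.6
  latent heat to melt: 76.08×334 = 25411
  warm the meltwater: 318.01 T
  milk: 5651.3(T − 69.4)
5969.4 T = 392203 − 28926 = 363277
T ≈ 60.86 °C. Since T > 0 °C, the all-ice-melts assumption holds.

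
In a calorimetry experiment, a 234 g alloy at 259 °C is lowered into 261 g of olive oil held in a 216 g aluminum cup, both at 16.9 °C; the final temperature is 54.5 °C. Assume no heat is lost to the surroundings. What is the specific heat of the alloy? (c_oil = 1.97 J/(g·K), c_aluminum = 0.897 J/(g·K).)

Net heat exchanged in the isolated system is zero:
234·c·(54.5 − 259) + 261·1.97·(54.5 − 16.9) + 216·0.897·(54.5 − 16.9) = 0
-47853 c = -26618
c = -26618/-47853 ≈ 0.5562 J/(g·K)

c ≈ 0.556 J/(g·K)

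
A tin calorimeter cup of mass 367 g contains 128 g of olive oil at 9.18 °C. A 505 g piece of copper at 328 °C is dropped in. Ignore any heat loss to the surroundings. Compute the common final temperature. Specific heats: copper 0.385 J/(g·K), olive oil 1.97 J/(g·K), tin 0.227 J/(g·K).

Let T be the final temperature. ΣQ_i = 0:
505*0.385*(T − 328) + 128*1.97*(T − 9.18) + 367*0.227*(T − 9.18) = 0
194.43(T − 328) + 252.16(T − 9.18) + 83.31(T − 9.18) = 0
(194.43 + 252.16 + 83.31) T = 194.43*328 + 252.16*9.18 + 83.31*9.18
T ≈ 126.16 °C

T_f ≈ 126.2 °C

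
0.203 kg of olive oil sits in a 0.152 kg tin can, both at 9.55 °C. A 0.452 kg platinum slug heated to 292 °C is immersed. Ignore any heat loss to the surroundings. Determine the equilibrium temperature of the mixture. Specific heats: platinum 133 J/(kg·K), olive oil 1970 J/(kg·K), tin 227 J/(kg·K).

T_f ≈ 43.9 °C

Setting the total heat transfer to zero:
0.452×133×(T − 292) + 0.203×1970×(T − 9.55) + 0.152×227×(T − 9.55) = 0
60.12(T − 292) + 399.91(T − 9.55) + 34.5(T − 9.55) = 0
494.53 T = 21703
T = 21703 / 494.53 = 43.9 °C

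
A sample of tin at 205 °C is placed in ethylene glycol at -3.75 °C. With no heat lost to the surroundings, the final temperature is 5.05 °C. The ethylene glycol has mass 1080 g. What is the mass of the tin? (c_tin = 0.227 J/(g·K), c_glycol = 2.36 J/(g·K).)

|Q_tin| = |Q_glycol|:
m×0.227×(205 − 5.05) = 1080×2.36×(5.05 − (-3.75))
45.39 m = 22429  ⇒  m ≈ 494.2 g

m ≈ 494 g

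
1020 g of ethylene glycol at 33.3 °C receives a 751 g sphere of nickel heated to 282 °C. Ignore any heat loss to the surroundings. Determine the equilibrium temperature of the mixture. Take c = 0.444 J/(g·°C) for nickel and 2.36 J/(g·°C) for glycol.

T_f ≈ 63.6 °C

Taking heat into each body as positive, Σ m c ΔT = 0:
751·0.444·(T − 282) + 1020·2.36·(T − 33.3) = 0
333.44(T − 282) + 2407.2(T − 33.3) = 0
(333.44 + 2407.2) T = 333.44·282 + 2407.2·33.3
T = 174191 / 2740.6 = 63.6 °C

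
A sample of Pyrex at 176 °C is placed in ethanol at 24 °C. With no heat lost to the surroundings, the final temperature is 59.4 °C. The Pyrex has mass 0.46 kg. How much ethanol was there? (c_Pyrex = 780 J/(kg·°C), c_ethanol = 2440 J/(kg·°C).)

m ≈ 0.484 kg

|Q_Pyrex| = |Q_ethanol|:
0.46×780×(176 − 59.4) = m×2440×(59.4 − 24)
86376 m = 41836  ⇒  m ≈ 0.4843 kg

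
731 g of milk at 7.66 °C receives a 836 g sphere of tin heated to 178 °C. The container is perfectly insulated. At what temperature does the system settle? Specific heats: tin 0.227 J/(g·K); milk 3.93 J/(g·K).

T_f ≈ 18.2 °C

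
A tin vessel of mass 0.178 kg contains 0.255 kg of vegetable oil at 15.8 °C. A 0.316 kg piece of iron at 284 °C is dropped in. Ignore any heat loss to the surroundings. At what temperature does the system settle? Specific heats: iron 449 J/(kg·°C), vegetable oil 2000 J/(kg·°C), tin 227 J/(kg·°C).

Conservation of energy gives ΣQ = 0:
0.316×449×(T − 284) + 0.255×2000×(T − 15.8) + 0.178×227×(T − 15.8) = 0
(141.88 + 510 + 40.41) T = 141.88×284 + 510×15.8 + 40.41×15.8
T = 48991 / 692.29 = 70.8 °C

T_f ≈ 70.8 °C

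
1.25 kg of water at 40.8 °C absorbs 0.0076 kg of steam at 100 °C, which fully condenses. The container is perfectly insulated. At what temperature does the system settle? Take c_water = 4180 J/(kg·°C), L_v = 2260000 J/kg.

Heat gained plus heat lost sum to zero:
latent heat released on condensation: 0.0076·2260000 = 17176
  condensed water 100 °C→T: 31.77(T − 100)
  water warms: 1.25·4180·(T − 40.8) = 5225(T − 40.8)
5256.8 T = 17176 + 3176.8 + 213180 = 233533
T ≈ 44.43 °C (< 100 °C, so full condensation is consistent).

T_f ≈ 44.4 °C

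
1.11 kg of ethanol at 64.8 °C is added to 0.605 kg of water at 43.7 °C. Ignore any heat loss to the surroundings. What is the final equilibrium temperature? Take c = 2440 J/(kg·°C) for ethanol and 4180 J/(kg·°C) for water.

Energy conservation, ΣQ = 0:
1.11·2440·(T − 64.8) + 0.605·4180·(T − 43.7) = 0
2708.4(T − 64.8) + 2528.9(T − 43.7) = 0
(2708.4 + 2528.9) T = 2708.4·64.8 + 2528.9·43.7
T ≈ 54.61 °C

T_f ≈ 54.6 °C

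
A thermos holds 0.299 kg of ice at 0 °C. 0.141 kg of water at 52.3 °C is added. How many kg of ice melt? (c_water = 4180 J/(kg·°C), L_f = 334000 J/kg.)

Water can give up m c ΔT = 0.141×4180×52.3 = 30825 J before reaching 0 °C.
To melt every bit of ice: 0.299×334000 = 99866 J.
30825 J < 99866 J, so only part of the ice melts and the system sits at 0 °C.
m_melted×334000 = 30825  ⇒  m_melted ≈ 0.09229 kg.

m_melted ≈ 0.0923 kg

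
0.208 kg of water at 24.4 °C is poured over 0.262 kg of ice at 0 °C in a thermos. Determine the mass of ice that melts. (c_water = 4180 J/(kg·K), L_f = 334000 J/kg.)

m_melted ≈ 0.0635 kg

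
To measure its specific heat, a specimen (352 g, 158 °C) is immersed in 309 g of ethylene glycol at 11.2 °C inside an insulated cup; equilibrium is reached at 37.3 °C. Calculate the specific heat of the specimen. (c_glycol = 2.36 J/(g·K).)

c ≈ 0.448 J/(g·K)

m_s c (T_s − T_f) = m_glycol c_glycol (T_f − T_0):
352·c·(158 − 37.3) = 309·2.36·(37.3 − 11.2)
42486 c = 19033  ⇒  c ≈ 0.448 J/(g·K)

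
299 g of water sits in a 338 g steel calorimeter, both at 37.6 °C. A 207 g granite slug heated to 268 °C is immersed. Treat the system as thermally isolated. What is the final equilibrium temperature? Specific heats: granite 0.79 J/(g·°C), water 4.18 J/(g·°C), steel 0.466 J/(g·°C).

T_f ≈ 61.6 °C

Heat gained plus heat lost sum to zero:
207×0.79×(T − 268) + 299×4.18×(T − 37.6) + 338×0.466×(T − 37.6) = 0
1570.9 T = 96742
T = 96742/1570.9 ≈ 61.59 °C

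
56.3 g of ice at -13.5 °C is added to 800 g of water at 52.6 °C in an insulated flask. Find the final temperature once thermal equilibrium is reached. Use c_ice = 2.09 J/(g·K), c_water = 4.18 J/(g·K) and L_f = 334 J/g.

Energy balance with sensible and latent terms:
warm ice to 0 °C: 56.3×2.09×(0 − (-13.5)) = 1588.5
  melt ice: 56.3×334 = 18804
  meltwater 0→T: 56.3×4.18×T = 235.33 T
  water: 3344(T − 52.6)
3579.3 T = 175894 − 20393 = 155502
T ≈ 43.44 °C. Since T > 0 °C, the all-ice-melts assumption holds.

T_f ≈ 43.4 °C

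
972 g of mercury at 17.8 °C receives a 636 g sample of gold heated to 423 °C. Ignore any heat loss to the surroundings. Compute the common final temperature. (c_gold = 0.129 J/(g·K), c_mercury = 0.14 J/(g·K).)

Energy conservation, ΣQ = 0:
636*0.129*(T − 423) + 972*0.14*(T − 17.8) = 0
218.12 T = 37127
T ≈ 170.21 °C

T_f ≈ 170.2 °C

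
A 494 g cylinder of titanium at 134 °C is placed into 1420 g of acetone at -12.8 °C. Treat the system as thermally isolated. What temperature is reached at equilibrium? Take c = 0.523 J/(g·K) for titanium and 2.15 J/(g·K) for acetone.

|Q_titanium| = |Q_acetone|:
494*0.523*(134 − T) = 1420*2.15*(T − (-12.8))
258.36(134 − T) = 3053(T − (-12.8))
3311.4 T = -4457.9  ⇒  T ≈ -1.35 °C

T_f ≈ -1.3 °C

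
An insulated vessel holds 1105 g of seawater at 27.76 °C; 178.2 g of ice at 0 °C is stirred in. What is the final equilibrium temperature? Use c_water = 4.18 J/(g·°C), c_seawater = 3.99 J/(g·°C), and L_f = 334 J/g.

T_f ≈ 12.2 °C

Taking heat into each body as positive, Σ m c ΔT = 0:
fusion: m_ice L_f = 178.2·334 = 59519
  warm the meltwater: 744.88 T
  seawater: 4408.9(T − 27.76)
5153.8 T = 122392 − 59519 = 62874
T ≈ 12.20 °C — above 0 °C, consistent with complete melting.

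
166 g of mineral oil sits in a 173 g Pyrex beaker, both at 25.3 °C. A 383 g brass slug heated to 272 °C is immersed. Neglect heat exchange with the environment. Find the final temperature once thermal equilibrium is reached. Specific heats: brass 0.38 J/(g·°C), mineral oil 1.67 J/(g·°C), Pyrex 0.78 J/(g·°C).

T_f ≈ 89.7 °C

Setting the total heat transfer to zero:
383×0.38×(T − 272) + 166×1.67×(T − 25.3) + 173×0.78×(T − 25.3) = 0
145.54(T − 272) + 277.22(T − 25.3) + 134.94(T − 25.3) = 0
557.7 T = 50015
T = 50015/557.7 ≈ 89.68 °C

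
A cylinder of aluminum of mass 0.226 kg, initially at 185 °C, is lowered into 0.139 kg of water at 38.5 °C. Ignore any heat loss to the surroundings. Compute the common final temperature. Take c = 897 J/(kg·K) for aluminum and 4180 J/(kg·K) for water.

With ΣQ=0 the equilibrium temperature is the m·c-weighted mean:
T_f = (202.72*185 + 581.02*38.5) / (202.72 + 581.02)
    = 59873 / 783.74 ≈ 76.39 °C

T_f ≈ 76.4 °C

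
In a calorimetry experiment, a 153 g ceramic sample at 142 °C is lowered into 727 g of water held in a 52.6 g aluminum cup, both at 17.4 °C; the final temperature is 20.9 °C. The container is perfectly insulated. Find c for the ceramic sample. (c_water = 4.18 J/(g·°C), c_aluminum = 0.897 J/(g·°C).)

Let T be the final temperature. ΣQ_i = 0:
153×c×(20.9 − 142) + 727×4.18×(20.9 − 17.4) + 52.6×0.897×(20.9 − 17.4) = 0
-18528 c = -10801
c = -10801/-18528 ≈ 0.583 J/(g·°C)

c ≈ 0.583 J/(g·°C)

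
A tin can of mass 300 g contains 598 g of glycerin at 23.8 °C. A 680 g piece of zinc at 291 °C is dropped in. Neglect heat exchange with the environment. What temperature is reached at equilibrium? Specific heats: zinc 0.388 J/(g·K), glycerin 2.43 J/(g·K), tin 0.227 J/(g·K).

T_f ≈ 63.3 °C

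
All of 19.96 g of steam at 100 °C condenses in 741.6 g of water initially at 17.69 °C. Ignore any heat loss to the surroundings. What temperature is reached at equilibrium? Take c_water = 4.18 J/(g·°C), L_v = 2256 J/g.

Energy conservation, ΣQ = 0:
latent heat released on condensation: 19.96×2256 = 45030; condensate cools 100→T: 19.96×4.18×(T − 100) = 83.43(T − 100); water warms: 741.6×4.18×(T − 17.69) = 3099.9(T − 17.69)
3183.3 T = 45030 + 8343.3 + 54837 = 108210
T ≈ 33.99 °C (< 100 °C, so full condensation is consistent).

T_f ≈ 34.0 °C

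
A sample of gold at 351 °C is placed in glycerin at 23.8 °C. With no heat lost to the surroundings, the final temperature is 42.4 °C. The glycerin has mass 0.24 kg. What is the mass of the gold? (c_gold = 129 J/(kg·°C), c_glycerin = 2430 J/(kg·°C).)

m ≈ 0.272 kg

Conservation of energy gives ΣQ = 0:
m·129·(42.4 − 351) + 0.24·2430·(42.4 − 23.8) = 0
-39809 m = -10848
m = -10848/-39809 ≈ 0.2725 kg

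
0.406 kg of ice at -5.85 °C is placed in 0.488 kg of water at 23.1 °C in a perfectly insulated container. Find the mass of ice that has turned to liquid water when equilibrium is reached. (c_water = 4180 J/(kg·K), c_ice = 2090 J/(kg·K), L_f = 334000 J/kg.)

Heat available from the water dropping to 0 °C: 0.488·4180·23.1 = 47120 J.
Warming the ice to 0 °C takes 0.406·2090·5.85 = 4964 J, leaving 42156 J for melting.
Melting all 0.406 kg of ice would need 0.406·334000 = 135604 J.
Since 42156 < 135604 J, not all the ice melts; equilibrium is at 0 °C.
m_melt = 42156 / L_f = 0.1262 kg.

m_melted ≈ 0.126 kg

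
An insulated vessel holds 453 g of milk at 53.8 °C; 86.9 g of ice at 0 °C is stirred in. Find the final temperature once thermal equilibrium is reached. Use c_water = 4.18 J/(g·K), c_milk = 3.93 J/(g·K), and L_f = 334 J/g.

Taking heat into each body as positive, Σ m c ΔT = 0:
latent heat to melt: 86.9×334 = 29025; meltwater 0→T: 86.9×4.18×T = 363.24 T; milk: 1780.3(T − 53.8)
2143.5 T = 95780 − 29025 = 66755
T ≈ 31.14 °C (positive, so assuming full melt was valid).

T_f ≈ 31.1 °C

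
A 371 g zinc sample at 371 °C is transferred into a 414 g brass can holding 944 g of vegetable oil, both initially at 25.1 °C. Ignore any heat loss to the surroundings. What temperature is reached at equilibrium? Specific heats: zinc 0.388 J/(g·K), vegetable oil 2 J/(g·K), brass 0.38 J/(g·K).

Let T be the final temperature. ΣQ_i = 0:
371*0.388*(T − 371) + 944*2*(T − 25.1) + 414*0.38*(T − 25.1) = 0
143.95(T − 371) + 1888(T − 25.1) + 157.32(T − 25.1) = 0
2189.3 T = 104742
T ≈ 47.84 °C

T_f ≈ 47.8 °C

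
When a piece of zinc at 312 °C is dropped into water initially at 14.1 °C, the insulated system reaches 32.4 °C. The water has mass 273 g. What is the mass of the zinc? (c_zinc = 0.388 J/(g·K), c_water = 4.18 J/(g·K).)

Heat lost by the zinc = heat gained by the water:
m×0.388×(312 − 32.4) = 273×4.18×(32.4 − 14.1)
108.48 m = 20883  ⇒  m ≈ 192.5 g

m ≈ 192 g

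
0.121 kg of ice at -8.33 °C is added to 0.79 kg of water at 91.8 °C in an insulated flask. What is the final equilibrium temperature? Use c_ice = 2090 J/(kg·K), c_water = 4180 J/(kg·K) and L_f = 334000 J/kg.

Net heat exchanged in the isolated system is zero:
warm ice to 0 °C: 0.121·2090·(0 − (-8.33)) = 2106.6; fusion: m_ice L_f = 0.121·334000 = 40414; warm the meltwater: 505.78 T; water: 3302.2(T − 91.8)
3808 T = 303142 − 42521 = 260621
T ≈ 68.44 °C — above 0 °C, consistent with complete melting.

T_f ≈ 68.4 °C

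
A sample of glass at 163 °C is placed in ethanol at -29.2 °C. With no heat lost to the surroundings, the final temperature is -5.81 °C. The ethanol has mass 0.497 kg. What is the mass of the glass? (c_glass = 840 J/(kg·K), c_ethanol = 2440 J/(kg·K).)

m ≈ 0.2 kg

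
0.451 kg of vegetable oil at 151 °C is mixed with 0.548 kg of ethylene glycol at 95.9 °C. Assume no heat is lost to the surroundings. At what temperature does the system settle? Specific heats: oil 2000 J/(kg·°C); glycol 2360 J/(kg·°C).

T_f ≈ 118.5 °C

Setting the total heat transfer to zero:
0.451×2000×(T − 151) + 0.548×2360×(T − 95.9) = 0
902(T − 151) + 1293.3(T − 95.9) = 0
(902 + 1293.3) T = 902×151 + 1293.3×95.9
T = 260228/2195.3 ≈ 118.54 °C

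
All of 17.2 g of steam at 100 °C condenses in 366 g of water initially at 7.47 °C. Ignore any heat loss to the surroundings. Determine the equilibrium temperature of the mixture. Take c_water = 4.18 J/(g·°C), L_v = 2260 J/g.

T_f ≈ 35.9 °C

Energy conservation, ΣQ = 0:
steam→water at 100 °C releases m L_v = 17.2·2260 = 38872; condensate cools 100→T: 17.2·4.18·(T − 100) = 71.9(T − 100); original water: 1529.9(T − 7.47)
1601.8 T = 38872 + 7189.6 + 11428 = 57490
T ≈ 35.89 °C, under the boiling point, so the assumption holds.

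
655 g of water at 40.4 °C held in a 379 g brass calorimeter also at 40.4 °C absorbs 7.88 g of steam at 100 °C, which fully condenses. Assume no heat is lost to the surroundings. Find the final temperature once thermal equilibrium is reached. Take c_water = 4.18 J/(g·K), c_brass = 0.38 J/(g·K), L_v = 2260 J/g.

T_f ≈ 47.2 °C

Let T be the final temperature. ΣQ_i = 0:
condense steam: −7.88×2260 = −17809
  condensed water 100 °C→T: 32.94(T − 100)
  water warms: 655×4.18×(T − 40.4) = 2737.9(T − 40.4)
  cup: 144.02(T − 40.4)
2914.9 T = 17809 + 3293.8 + 116430 = 137532
T ≈ 47.18 °C, under the boiling point, so the assumption holds.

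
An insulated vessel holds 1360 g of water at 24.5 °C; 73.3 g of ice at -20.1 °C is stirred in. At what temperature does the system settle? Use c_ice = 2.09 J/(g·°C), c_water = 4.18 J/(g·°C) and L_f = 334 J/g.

T_f ≈ 18.6 °C

Net heat exchanged in the isolated system is zero:
ice -20.1→0 °C: 73.3×2.09×20.1 = 3079.3
  latent heat to melt: 73.3×334 = 24482
  meltwater 0→T: 73.3×4.18×T = 306.39 T
  water: 5684.8(T − 24.5)
5991.2 T = 139278 − 27561 = 111716
T ≈ 18.65 °C — above 0 °C, consistent with complete melting.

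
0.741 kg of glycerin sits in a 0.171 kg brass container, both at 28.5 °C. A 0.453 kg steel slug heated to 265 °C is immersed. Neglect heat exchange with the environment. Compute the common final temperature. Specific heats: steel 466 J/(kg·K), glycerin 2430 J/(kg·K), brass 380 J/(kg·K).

T_f ≈ 52.5 °C

Net heat exchanged in the isolated system is zero:
0.453*466*(T − 265) + 0.741*2430*(T − 28.5) + 0.171*380*(T − 28.5) = 0
211.1(T − 265) + 1800.6(T − 28.5) + 64.98(T − 28.5) = 0
(211.1 + 1800.6 + 64.98) T = 211.1*265 + 1800.6*28.5 + 64.98*28.5
T = 109111 / 2076.7 = 52.5 °C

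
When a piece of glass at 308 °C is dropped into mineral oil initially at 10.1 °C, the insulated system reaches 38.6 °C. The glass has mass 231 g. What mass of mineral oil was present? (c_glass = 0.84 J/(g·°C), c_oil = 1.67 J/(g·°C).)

m ≈ 1100 g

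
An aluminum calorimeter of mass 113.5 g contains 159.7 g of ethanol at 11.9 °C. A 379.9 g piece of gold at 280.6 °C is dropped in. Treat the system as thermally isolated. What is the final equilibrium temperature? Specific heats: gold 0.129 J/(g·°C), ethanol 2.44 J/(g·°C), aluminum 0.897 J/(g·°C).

T_f ≈ 36.3 °C

Let T be the final temperature. ΣQ_i = 0:
379.9*0.129*(T − 280.6) + 159.7*2.44*(T − 11.9) + 113.5*0.897*(T − 11.9) = 0
540.48 T = 19600
T = 19600/540.48 ≈ 36.26 °C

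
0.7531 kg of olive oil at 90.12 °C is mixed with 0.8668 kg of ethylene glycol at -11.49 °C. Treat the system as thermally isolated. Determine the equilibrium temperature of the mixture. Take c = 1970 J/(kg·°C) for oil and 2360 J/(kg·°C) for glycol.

T_f ≈ 31.2 °C

T_f is the heat-capacity-weighted average of the initial temperatures:
T_f = (1483.6·90.12 + 2045.6·(-11.49)) / (1483.6 + 2045.6)
    = 110198 / 3529.3 ≈ 31.22 °C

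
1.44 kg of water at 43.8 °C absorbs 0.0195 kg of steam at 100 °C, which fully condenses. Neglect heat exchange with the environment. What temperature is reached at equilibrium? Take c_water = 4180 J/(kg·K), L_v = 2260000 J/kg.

T_f ≈ 51.8 °C

Conservation of energy gives ΣQ = 0:
steam→water at 100 °C releases m L_v = 0.0195·2260000 = 44070
  condensed water 100 °C→T: 81.51(T − 100)
  water warms: 1.44·4180·(T − 43.8) = 6019.2(T − 43.8)
6100.7 T = 44070 + 8151 + 263641 = 315862
T ≈ 51.77 °C (< 100 °C, so full condensation is consistent).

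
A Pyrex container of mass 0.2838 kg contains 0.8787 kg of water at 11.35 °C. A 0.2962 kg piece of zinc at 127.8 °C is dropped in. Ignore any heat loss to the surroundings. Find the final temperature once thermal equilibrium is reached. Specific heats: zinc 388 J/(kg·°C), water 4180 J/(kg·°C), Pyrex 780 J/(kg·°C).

T_f ≈ 14.7 °C

Net heat exchanged in the isolated system is zero:
0.2962×388×(T − 127.8) + 0.8787×4180×(T − 11.35) + 0.2838×780×(T − 11.35) = 0
4009.3 T = 58888
T = 58888/4009.3 ≈ 14.69 °C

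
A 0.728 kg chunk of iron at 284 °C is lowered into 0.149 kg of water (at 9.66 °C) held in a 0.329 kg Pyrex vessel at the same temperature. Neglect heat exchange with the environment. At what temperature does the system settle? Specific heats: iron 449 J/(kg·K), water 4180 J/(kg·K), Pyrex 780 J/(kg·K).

Setting the total heat transfer to zero:
0.728*449*(T − 284) + 0.149*4180*(T − 9.66) + 0.329*780*(T − 9.66) = 0
326.87(T − 284) + 622.82(T − 9.66) + 256.62(T − 9.66) = 0
1206.3 T = 101327
T ≈ 84.00 °C

T_f ≈ 84.0 °C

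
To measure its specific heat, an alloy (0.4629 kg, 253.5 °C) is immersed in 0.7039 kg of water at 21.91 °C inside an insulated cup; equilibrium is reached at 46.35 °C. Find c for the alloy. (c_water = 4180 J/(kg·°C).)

c ≈ 750 J/(kg·°C)

Net heat exchanged in the isolated system is zero:
0.4629×c×(46.35 − 253.5) + 0.7039×4180×(46.35 − 21.91) = 0
-95.89 c = -71910
c = -71910/-95.89 ≈ 749.9 J/(kg·°C)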